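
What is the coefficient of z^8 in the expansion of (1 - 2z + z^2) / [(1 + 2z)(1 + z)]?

The denominator gives the recurrence a_n = −3a_(n−1) − 2a_(n−2) for n ≥ 3; the numerator fixes a_0 = 1, a_1 = -5, a_2 = 14.
Iterating: 1, -5, 14, -32, 68, -140, 284, -572, 1148, so a_8 = 1148.

1148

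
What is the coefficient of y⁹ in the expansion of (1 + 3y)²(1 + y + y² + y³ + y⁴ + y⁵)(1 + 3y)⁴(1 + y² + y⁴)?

10846

(1 + 3y)² has coefficients 1,6,9 for degrees 0…2.
(1 + y + y² + y³ + y⁴ + y⁵) has coefficients 1,1,1,1,1,1,0,0,0,0 for degrees 0…9.
Multiplying by (1 + 3y)⁴ gives running coefficients 1,13,67,175,256,256,255,243,189,81 for degrees 0…9.
Finally multiplying by (1 + y² + y⁴), the product of all factors after the first has coefficients 1,13,68,188,324,444,578,674,700,580 for degrees 0…9.
[y⁹] = 1·580 + 6·700 + 9·674 = 10846.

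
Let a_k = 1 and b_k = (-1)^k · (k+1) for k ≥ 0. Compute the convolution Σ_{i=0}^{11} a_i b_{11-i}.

Write out a_i and b_{11-i} for i = 0,…,11 and sum the products.
Σ = 1·(-12) + 1·11 + 1·(-10) + 1·9 + 1·(-8) + 1·7 + 1·(-6) + 1·5 + 1·(-4) + 1·3 + 1·(-2) + 1·1 = -6.

-6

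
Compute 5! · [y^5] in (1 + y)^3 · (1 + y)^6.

The EGF product rule gives c_5 = Σ_{k_1+k_2=5} C(5; k_1,k_2) · ∏ g_i(k_i), where (1+y)^3 gives the falling factorial (3)_k; (1+y)^6 gives the falling factorial (6)_k.
g_1(k) for k = 0…5: 1, 3, 6, 6, 0, 0.
g_2(k) for k = 0…5: 1, 6, 30, 120, 360, 720.
c_5 = Σ_k C(5,k)·g_1(k)·g_2(5−k) = 1·1·720 + 5·3·360 + 10·6·120 + 10·6·30 = 720 + 5400 + 7200 + 1800 = 15120.

15120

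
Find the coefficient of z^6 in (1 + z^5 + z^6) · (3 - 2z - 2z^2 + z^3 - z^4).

(1 + z^5 + z^6) has coefficients 1,0,0,0,0,1,1 for degrees 0…6.
(3 - 2z - 2z^2 + z^3 - z^4) has coefficients 3,-2,-2,1,-1,0,0 for degrees 0…6.
[z^6] = 1·0 + 1·(-2) + 1·3 = 1.

1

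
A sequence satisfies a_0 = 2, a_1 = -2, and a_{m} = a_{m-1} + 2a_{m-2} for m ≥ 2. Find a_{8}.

2

The ordinary generating function has denominator 1 - z - 2z^2.
Iterating the recurrence: a_0,…,a_{8} = 2, -2, 2, -2, 2, -2, 2, -2, 2.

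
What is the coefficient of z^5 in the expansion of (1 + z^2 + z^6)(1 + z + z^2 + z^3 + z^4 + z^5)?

(1 + z^2 + z^6) has coefficients 1,0,1,0,0,0 for degrees 0…5.
(1 + z + z^2 + z^3 + z^4 + z^5) has coefficients 1,1,1,1,1,1 for degrees 0…5.
[z^5] = 1·1 + 1·1 = 2.

2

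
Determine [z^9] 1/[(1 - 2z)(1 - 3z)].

58025

Partial fractions give a closed form: a_n = (-2)·2^n + (3)·3^n.
At n = 9: a_9 = 58025.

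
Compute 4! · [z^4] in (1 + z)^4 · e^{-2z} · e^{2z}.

24

The EGF product rule gives c_4 = Σ_{k_1+k_2+k_3=4} C(4; k_1,k_2,k_3) · ∏ g_i(k_i), where (1+z)^4 gives the falling factorial (4)_k; e^{-2z} gives (-2)^k; e^{2z} gives (2)^k.
g_1(k) for k = 0…4: 1, 4, 12, 24, 24.
g_2(k) for k = 0…4: 1, -2, 4, -8, 16.
g_3(k) for k = 0…4: 1, 2, 4, 8, 16.
First combine the last two factors: h(k) = Σ_j C(k,j)·g_2(j)·g_3(k−j) for k = 0…4: 1, 0, 0, 0, 0.
c_4 = Σ_k C(4,k)·g_1(k)·h(4−k) = 1·24·1 = 24.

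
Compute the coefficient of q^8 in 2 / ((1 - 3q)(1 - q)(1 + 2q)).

Partial fractions give a closed form: a_n = (9/5)·3^n + (-1/3)·1^n + (8/15)·(-2)^n.
At n = 8: a_8 = 11946.

11946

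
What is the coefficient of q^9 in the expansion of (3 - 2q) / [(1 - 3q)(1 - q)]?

The denominator gives the recurrence a_n = 4a_(n−1) − 3a_(n−2) for n ≥ 2; the numerator fixes a_0 = 3, a_1 = 10.
Iterating: 3, 10, 31, 94, 283, 850, 2551, 7654, 22963, 68890, so a_9 = 68890.

68890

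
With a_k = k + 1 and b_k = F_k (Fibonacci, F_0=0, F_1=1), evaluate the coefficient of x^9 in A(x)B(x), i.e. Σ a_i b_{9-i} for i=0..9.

221

The convolution is the x^9 coefficient of A(x)B(x).
Σ = 1·34 + 2·21 + 3·13 + 4·8 + 5·5 + 6·3 + 7·2 + 8·1 + 9·1 + 10·0 = 221.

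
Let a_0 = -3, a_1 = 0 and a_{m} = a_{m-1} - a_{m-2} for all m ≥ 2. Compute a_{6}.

The ordinary generating function has denominator 1 - x + x^2.
Iterating the recurrence: a_0,…,a_{6} = -3, 0, 3, 3, 0, -3, -3.

-3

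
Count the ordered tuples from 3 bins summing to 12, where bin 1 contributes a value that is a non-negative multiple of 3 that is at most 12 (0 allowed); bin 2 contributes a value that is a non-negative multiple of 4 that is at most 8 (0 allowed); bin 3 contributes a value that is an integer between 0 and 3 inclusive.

The generating function for the choices is (1 + z³ + z⁶ + z⁹ + z¹²)·(1 + z⁴ + z⁸)·(1 + z + z² + z³); the count is [z¹²].
(1 + z³ + z⁶ + z⁹ + z¹²) has coefficients 1,0,0,1,0,0,1,0,0,1,0,0,1 for degrees 0…12.
(1 + z⁴ + z⁸) has coefficients 1,0,0,0,1,0,0,0,1,0,0,0,0 for degrees 0…12.
Finally multiplying by (1 + z + z² + z³), the product of all factors after the first has coefficients 1,1,1,1,1,1,1,1,1,1,1,1,0 for degrees 0…12.
[z¹²] = 1·0 + 1·1 + 1·1 + 1·1 + 1·1 = 4.

4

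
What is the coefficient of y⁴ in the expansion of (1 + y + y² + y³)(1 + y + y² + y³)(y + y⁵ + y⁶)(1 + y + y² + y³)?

10

(1 + y + y² + y³) has coefficients 1,1,1,1 for degrees 0…3.
(1 + y + y² + y³) has coefficients 1,1,1,1,0 for degrees 0…4.
Multiplying by (y + y⁵ + y⁶) gives running coefficients 0,1,1,1,1 for degrees 0…4.
Finally multiplying by (1 + y + y² + y³), the product of all factors after the first has coefficients 0,1,2,3,4 for degrees 0…4.
[y⁴] = 1·4 + 1·3 + 1·2 + 1·1 = 10.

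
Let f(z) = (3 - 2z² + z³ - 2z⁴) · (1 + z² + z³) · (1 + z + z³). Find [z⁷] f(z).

-7

(3 - 2z² + z³ - 2z⁴) has coefficients 3,0,-2,1,-2 for degrees 0…4.
(1 + z² + z³) has coefficients 1,0,1,1,0,0,0,0 for degrees 0…7.
Finally multiplying by (1 + z + z³), the product of all factors after the first has coefficients 1,1,1,3,1,1,1,0 for degrees 0…7.
[z⁷] = 3·0 − 2·1 + 1·1 − 2·3 = -7.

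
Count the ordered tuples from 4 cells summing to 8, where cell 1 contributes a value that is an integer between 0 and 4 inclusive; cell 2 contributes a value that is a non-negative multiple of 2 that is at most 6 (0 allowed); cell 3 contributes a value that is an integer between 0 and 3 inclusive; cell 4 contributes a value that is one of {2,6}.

The generating function for the choices is (1 + t + t² + t³ + t⁴)·(1 + t² + t⁴ + t⁶)·(1 + t + t² + t³)·(t² + t⁶); the count is [t⁸].
(1 + t + t² + t³ + t⁴) has coefficients 1,1,1,1,1 for degrees 0…4.
(1 + t² + t⁴ + t⁶) has coefficients 1,0,1,0,1,0,1,0,0 for degrees 0…8.
Multiplying by (1 + t + t² + t³) gives running coefficients 1,1,2,2,2,2,2,2,1 for degrees 0…8.
Finally multiplying by (t² + t⁶), the product of all factors after the first has coefficients 0,0,1,1,2,2,3,3,4 for degrees 0…8.
[t⁸] = 1·4 + 1·3 + 1·3 + 1·2 + 1·2 = 14.

14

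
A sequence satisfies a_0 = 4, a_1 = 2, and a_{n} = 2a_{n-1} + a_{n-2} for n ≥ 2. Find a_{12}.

50684

The ordinary generating function has denominator 1 - 2z - z^2.
Iterating the recurrence: a_0,…,a_{12} = 4, 2, 8, 18, 44, 106, 256, 618, 1492, 3602, 8696, 20994, 50684.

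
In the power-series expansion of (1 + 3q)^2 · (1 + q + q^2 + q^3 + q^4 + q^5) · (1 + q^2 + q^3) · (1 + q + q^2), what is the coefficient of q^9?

(1 + 3q)^2 has coefficients 1,6,9 for degrees 0…2.
(1 + q + q^2 + q^3 + q^4 + q^5) has coefficients 1,1,1,1,1,1,0,0,0,0 for degrees 0…9.
Multiplying by (1 + q^2 + q^3) gives running coefficients 1,1,2,3,3,3,2,2,1,0 for degrees 0…9.
Finally multiplying by (1 + q + q^2), the product of all factors after the first has coefficients 1,2,4,6,8,9,8,7,5,3 for degrees 0…9.
[q^9] = 1·3 + 6·5 + 9·7 = 96.

96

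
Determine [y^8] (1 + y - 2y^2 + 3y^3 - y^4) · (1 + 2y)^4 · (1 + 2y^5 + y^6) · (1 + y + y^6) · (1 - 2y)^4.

607

(1 + y - 2y^2 + 3y^3 - y^4) has coefficients 1,1,-2,3,-1 for degrees 0…4.
(1 + 2y)^4 has coefficients 1,8,24,32,16,0,0,0,0 for degrees 0…8.
Multiplying by (1 + 2y^5 + y^6) gives running coefficients 1,8,24,32,16,2,17,56,88 for degrees 0…8.
Multiplying by (1 + y + y^6) gives running coefficients 1,9,32,56,48,18,20,81,168 for degrees 0…8.
Finally multiplying by (1 - 2y)^4, the product of all factors after the first has coefficients 1,1,-16,-16,96,98,-252,-287,192 for degrees 0…8.
[y^8] = 1·192 + 1·(-287) − 2·(-252) + 3·98 − 1·96 = 607.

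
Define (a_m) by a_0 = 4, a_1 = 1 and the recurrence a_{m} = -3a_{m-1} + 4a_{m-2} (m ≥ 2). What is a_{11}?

The ordinary generating function has denominator 1 + 3x - 4x^2.
Iterating the recurrence: a_0,…,a_{11} = 4, 1, 13, -35, 157, -611, 2461, -9827, 39325, -157283, 629149, -2516579.

-2516579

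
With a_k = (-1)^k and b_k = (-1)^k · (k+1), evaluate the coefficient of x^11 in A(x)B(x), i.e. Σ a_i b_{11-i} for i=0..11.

-78

The convolution is the x^11 coefficient of A(x)B(x).
Σ = 1·(-12) − 1·11 + 1·(-10) − 1·9 + 1·(-8) − 1·7 + 1·(-6) − 1·5 + 1·(-4) − 1·3 + 1·(-2) − 1·1 = -78.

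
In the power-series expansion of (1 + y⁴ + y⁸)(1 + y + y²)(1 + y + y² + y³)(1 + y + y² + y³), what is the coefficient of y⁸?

12

(1 + y⁴ + y⁸) has coefficients 1,0,0,0,1,0,0,0,1 for degrees 0…8.
(1 + y + y²) has coefficients 1,1,1,0,0,0,0,0,0 for degrees 0…8.
Multiplying by (1 + y + y² + y³) gives running coefficients 1,2,3,3,2,1,0,0,0 for degrees 0…8.
Finally multiplying by (1 + y + y² + y³), the product of all factors after the first has coefficients 1,3,6,9,10,9,6,3,1 for degrees 0…8.
[y⁸] = 1·1 + 1·10 + 1·1 = 12.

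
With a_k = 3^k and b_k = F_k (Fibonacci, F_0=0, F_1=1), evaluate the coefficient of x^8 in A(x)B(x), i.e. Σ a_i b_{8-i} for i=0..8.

Write out a_i and b_{8-i} for i = 0,…,8 and sum the products.
Σ = 1·21 + 3·13 + 9·8 + 27·5 + 81·3 + 243·2 + 729·1 + 2187·1 + 6561·0 = 3912.

3912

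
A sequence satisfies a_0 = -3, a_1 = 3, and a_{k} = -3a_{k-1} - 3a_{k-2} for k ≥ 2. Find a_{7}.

The ordinary generating function has denominator 1 + 3z + 3z^2.
Iterating the recurrence: a_0,…,a_{7} = -3, 3, 0, -9, 27, -54, 81, -81.

-81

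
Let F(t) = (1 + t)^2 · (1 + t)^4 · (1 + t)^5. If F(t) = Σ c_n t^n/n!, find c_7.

1663200

The EGF product rule gives c_7 = Σ_{k_1+k_2+k_3=7} C(7; k_1,k_2,k_3) · ∏ g_i(k_i), where (1+t)^2 gives the falling factorial (2)_k; (1+t)^4 gives the falling factorial (4)_k; (1+t)^5 gives the falling factorial (5)_k.
g_1(k) for k = 0…7: 1, 2, 2, 0, 0, 0, 0, 0.
g_2(k) for k = 0…7: 1, 4, 12, 24, 24, 0, 0, 0.
g_3(k) for k = 0…7: 1, 5, 20, 60, 120, 120, 0, 0.
First combine the last two factors: h(k) = Σ_j C(k,j)·g_2(j)·g_3(k−j) for k = 0…7: 1, 9, 72, 504, 3024, 15120, 60480, 181440.
c_7 = Σ_k C(7,k)·g_1(k)·h(7−k) = 1·1·181440 + 7·2·60480 + 21·2·15120 = 181440 + 846720 + 635040 = 1663200.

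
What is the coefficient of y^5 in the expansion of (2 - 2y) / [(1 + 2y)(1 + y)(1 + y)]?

-354

The denominator gives the recurrence a_n = −4a_(n−1) − 5a_(n−2) − 2a_(n−3) for n ≥ 3; the numerator fixes a_0 = 2, a_1 = -10, a_2 = 30.
Iterating: 2, -10, 30, -74, 166, -354, so a_5 = -354.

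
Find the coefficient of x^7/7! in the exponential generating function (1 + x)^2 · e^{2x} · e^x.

The EGF product rule gives c_7 = Σ_{k_1+k_2+k_3=7} C(7; k_1,k_2,k_3) · ∏ g_i(k_i), where (1+x)^2 gives the falling factorial (2)_k; e^{2x} gives (2)^k; e^x gives (1)^k.
g_1(k) for k = 0…7: 1, 2, 2, 0, 0, 0, 0, 0.
g_2(k) for k = 0…7: 1, 2, 4, 8, 16, 32, 64, 128.
g_3(k) for k = 0…7: 1, 1, 1, 1, 1, 1, 1, 1.
First combine the last two factors: h(k) = Σ_j C(k,j)·g_2(j)·g_3(k−j) for k = 0…7: 1, 3, 9, 27, 81, 243, 729, 2187.
c_7 = Σ_k C(7,k)·g_1(k)·h(7−k) = 1·1·2187 + 7·2·729 + 21·2·243 = 2187 + 10206 + 10206 = 22599.

22599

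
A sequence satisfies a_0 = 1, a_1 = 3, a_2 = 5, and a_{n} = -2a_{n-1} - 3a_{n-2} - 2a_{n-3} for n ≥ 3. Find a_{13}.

The ordinary generating function has denominator 1 + 2q + 3q^2 + 2q^3.
Iterating the recurrence: a_0,…,a_{13} = 1, 3, 5, -21, 21, 11, -43, 11, 85, -117, -43, 267, -171, -373.

-373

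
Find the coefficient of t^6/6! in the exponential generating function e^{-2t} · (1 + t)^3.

-32

The EGF product rule gives c_6 = Σ_{k_1+k_2=6} C(6; k_1,k_2) · ∏ g_i(k_i), where e^{-2t} gives (-2)^k; (1+t)^3 gives the falling factorial (3)_k.
g_1(k) for k = 0…6: 1, -2, 4, -8, 16, -32, 64.
g_2(k) for k = 0…6: 1, 3, 6, 6, 0, 0, 0.
c_6 = Σ_k C(6,k)·g_1(k)·g_2(6−k) = 20·(-8)·6 + 15·16·6 + 6·(-32)·3 + 1·64·1 = −960 + 1440 − 576 + 64 = -32.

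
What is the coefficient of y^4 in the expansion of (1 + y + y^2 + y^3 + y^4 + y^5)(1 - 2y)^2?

1

(1 + y + y^2 + y^3 + y^4 + y^5) has coefficients 1,1,1,1,1 for degrees 0…4.
(1 - 2y)^2 has coefficients 1,-4,4,0,0 for degrees 0…4.
[y^4] = 1·0 + 1·0 + 1·4 + 1·(-4) + 1·1 = 1.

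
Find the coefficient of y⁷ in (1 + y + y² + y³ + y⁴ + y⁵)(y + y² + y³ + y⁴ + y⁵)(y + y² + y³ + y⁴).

(1 + y + y² + y³ + y⁴ + y⁵) has coefficients 1,1,1,1,1,1 for degrees 0…5.
(y + y² + y³ + y⁴ + y⁵) has coefficients 0,1,1,1,1,1,0,0 for degrees 0…7.
Finally multiplying by (y + y² + y³ + y⁴), the product of all factors after the first has coefficients 0,0,1,2,3,4,4,3 for degrees 0…7.
[y⁷] = 1·3 + 1·4 + 1·4 + 1·3 + 1·2 + 1·1 = 17.

17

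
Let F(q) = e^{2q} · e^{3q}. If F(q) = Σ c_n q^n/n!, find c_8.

390625

The EGF product rule gives c_8 = Σ_{k_1+k_2=8} C(8; k_1,k_2) · ∏ g_i(k_i), where e^{2q} gives (2)^k; e^{3q} gives (3)^k.
g_1(k) for k = 0…8: 1, 2, 4, 8, 16, 32, 64, 128, 256.
g_2(k) for k = 0…8: 1, 3, 9, 27, 81, 243, 729, 2187, 6561.
c_8 = Σ_k C(8,k)·g_1(k)·g_2(8−k) = 1·1·6561 + 8·2·2187 + 28·4·729 + 56·8·243 + 70·16·81 + 56·32·27 + 28·64·9 + 8·128·3 + 1·256·1 = 6561 + 34992 + 81648 + 108864 + 90720 + 48384 + 16128 + 3072 + 256 = 390625.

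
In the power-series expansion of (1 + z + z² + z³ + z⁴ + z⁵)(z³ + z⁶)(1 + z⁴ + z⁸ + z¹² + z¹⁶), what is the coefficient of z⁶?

2

(1 + z + z² + z³ + z⁴ + z⁵) has coefficients 1,1,1,1,1,1 for degrees 0…5.
(z³ + z⁶) has coefficients 0,0,0,1,0,0,1 for degrees 0…6.
Finally multiplying by (1 + z⁴ + z⁸ + z¹² + z¹⁶), the product of all factors after the first has coefficients 0,0,0,1,0,0,1 for degrees 0…6.
[z⁶] = 1·1 + 1·0 + 1·0 + 1·1 + 1·0 + 1·0 = 2.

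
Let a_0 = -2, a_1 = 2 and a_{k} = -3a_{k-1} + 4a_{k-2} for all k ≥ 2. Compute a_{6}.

-3278

The ordinary generating function has denominator 1 + 3q - 4q^2.
Iterating the recurrence: a_0,…,a_{6} = -2, 2, -14, 50, -206, 818, -3278.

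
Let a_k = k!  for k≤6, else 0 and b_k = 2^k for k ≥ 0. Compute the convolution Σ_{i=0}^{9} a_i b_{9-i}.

The convolution is the t^9 coefficient of A(t)B(t).
Σ = 1·512 + 1·256 + 2·128 + 6·64 + 24·32 + 120·16 + 720·8 + 0·4 + 0·2 + 0·1 = 9856.

9856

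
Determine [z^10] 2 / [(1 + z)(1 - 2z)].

Partial fractions give a closed form: a_n = (2/3)·(-1)^n + (4/3)·2^n.
At n = 10: a_10 = 1366.

1366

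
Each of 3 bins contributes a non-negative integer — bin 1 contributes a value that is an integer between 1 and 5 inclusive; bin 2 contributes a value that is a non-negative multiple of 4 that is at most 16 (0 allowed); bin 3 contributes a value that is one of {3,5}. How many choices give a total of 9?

2

The generating function for the choices is (y + y² + y³ + y⁴ + y⁵)·(1 + y⁴ + y⁸ + y¹² + y¹⁶)·(y³ + y⁵); the count is [y⁹].
(y + y² + y³ + y⁴ + y⁵) has coefficients 0,1,1,1,1,1 for degrees 0…5.
(1 + y⁴ + y⁸ + y¹² + y¹⁶) has coefficients 1,0,0,0,1,0,0,0,1,0 for degrees 0…9.
Finally multiplying by (y³ + y⁵), the product of all factors after the first has coefficients 0,0,0,1,0,1,0,1,0,1 for degrees 0…9.
[y⁹] = 1·0 + 1·1 + 1·0 + 1·1 + 1·0 = 2.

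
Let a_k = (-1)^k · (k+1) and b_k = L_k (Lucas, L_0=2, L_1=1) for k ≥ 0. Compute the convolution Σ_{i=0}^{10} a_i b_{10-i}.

Write out a_i and b_{10-i} for i = 0,…,10 and sum the products.
Σ = 1·123 − 2·76 + 3·47 − 4·29 + 5·18 − 6·11 + 7·7 − 8·4 + 9·3 − 10·1 + 11·2 = 76.

76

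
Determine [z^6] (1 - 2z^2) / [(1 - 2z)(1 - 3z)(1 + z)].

1233

The denominator gives the recurrence a_n = 4a_(n−1) − a_(n−2) − 6a_(n−3) for n ≥ 3; the numerator fixes a_0 = 1, a_1 = 4, a_2 = 13.
Iterating: 1, 4, 13, 42, 131, 404, 1233, so a_6 = 1233.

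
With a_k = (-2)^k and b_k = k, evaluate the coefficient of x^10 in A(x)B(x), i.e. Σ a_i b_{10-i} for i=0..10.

-224

This is [x^10] in the product of the two ordinary generating functions.
Σ = 1·10 − 2·9 + 4·8 − 8·7 + 16·6 − 32·5 + 64·4 − 128·3 + 256·2 − 512·1 + 1024·0 = -224.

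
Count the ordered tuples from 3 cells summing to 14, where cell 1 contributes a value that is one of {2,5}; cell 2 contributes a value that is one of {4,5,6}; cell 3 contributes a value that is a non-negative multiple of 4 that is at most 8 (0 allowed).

The generating function for the choices is (x^2 + x^5)·(x^4 + x^5 + x^6)·(1 + x^4 + x^8); the count is [x^14].
(x^2 + x^5) has coefficients 0,0,1,0,0,1 for degrees 0…5.
(x^4 + x^5 + x^6) has coefficients 0,0,0,0,1,1,1,0,0,0,0,0,0,0,0 for degrees 0…14.
Finally multiplying by (1 + x^4 + x^8), the product of all factors after the first has coefficients 0,0,0,0,1,1,1,0,1,1,1,0,1,1,1 for degrees 0…14.
[x^14] = 1·1 + 1·1 = 2.

2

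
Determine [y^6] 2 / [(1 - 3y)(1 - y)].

The denominator gives the recurrence a_n = 4a_(n−1) − 3a_(n−2) for n ≥ 2; the numerator fixes a_0 = 2, a_1 = 8.
Iterating: 2, 8, 26, 80, 242, 728, 2186, so a_6 = 2186.

2186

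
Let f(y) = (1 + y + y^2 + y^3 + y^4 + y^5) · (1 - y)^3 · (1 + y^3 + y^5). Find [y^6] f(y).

-3

(1 + y + y^2 + y^3 + y^4 + y^5) has coefficients 1,1,1,1,1,1 for degrees 0…5.
(1 - y)^3 has coefficients 1,-3,3,-1,0,0,0 for degrees 0…6.
Finally multiplying by (1 + y^3 + y^5), the product of all factors after the first has coefficients 1,-3,3,0,-3,4,-4 for degrees 0…6.
[y^6] = 1·(-4) + 1·4 + 1·(-3) + 1·0 + 1·3 + 1·(-3) = -3.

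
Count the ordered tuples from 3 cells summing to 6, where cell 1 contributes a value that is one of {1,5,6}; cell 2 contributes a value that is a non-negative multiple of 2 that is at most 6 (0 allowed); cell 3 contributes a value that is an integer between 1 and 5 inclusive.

4

The generating function for the choices is (q + q⁵ + q⁶)·(1 + q² + q⁴ + q⁶)·(q + q² + q³ + q⁴ + q⁵); the count is [q⁶].
(q + q⁵ + q⁶) has coefficients 0,1,0,0,0,1,1 for degrees 0…6.
(1 + q² + q⁴ + q⁶) has coefficients 1,0,1,0,1,0,1 for degrees 0…6.
Finally multiplying by (q + q² + q³ + q⁴ + q⁵), the product of all factors after the first has coefficients 0,1,1,2,2,3,2 for degrees 0…6.
[q⁶] = 1·3 + 1·1 + 1·0 = 4.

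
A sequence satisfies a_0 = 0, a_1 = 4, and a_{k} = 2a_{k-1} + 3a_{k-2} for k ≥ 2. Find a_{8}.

6560

The ordinary generating function has denominator 1 - 2x - 3x^2.
Iterating the recurrence: a_0,…,a_{8} = 0, 4, 8, 28, 80, 244, 728, 2188, 6560.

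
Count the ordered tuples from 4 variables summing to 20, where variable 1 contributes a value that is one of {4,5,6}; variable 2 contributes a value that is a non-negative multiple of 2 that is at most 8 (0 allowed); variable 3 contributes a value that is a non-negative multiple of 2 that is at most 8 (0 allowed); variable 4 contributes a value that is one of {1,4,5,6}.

The generating function for the choices is (q^4 + q^5 + q^6)·(1 + q^2 + q^4 + q^6 + q^8)·(1 + q^2 + q^4 + q^6 + q^8)·(q + q^4 + q^5 + q^6); the count is [q^20].
(q^4 + q^5 + q^6) has coefficients 0,0,0,0,1,1,1 for degrees 0…6.
(1 + q^2 + q^4 + q^6 + q^8) has coefficients 1,0,1,0,1,0,1,0,1,0,0,0,0,0,0,0,0,0,0,0,0 for degrees 0…20.
Multiplying by (1 + q^2 + q^4 + q^6 + q^8) gives running coefficients 1,0,2,0,3,0,4,0,5,0,4,0,3,0,2,0,1,0,0,0,0 for degrees 0…20.
Finally multiplying by (q + q^4 + q^5 + q^6), the product of all factors after the first has coefficients 0,1,0,2,1,4,3,6,5,8,7,8,9,8,9,6,7,4,5,2,3 for degrees 0…20.
[q^20] = 1·7 + 1·6 + 1·9 = 22.

22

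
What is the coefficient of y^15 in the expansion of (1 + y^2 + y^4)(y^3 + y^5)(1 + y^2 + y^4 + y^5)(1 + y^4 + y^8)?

8

(1 + y^2 + y^4) has coefficients 1,0,1,0,1 for degrees 0…4.
(y^3 + y^5) has coefficients 0,0,0,1,0,1,0,0,0,0,0,0,0,0,0,0 for degrees 0…15.
Multiplying by (1 + y^2 + y^4 + y^5) gives running coefficients 0,0,0,1,0,2,0,2,1,1,1,0,0,0,0,0 for degrees 0…15.
Finally multiplying by (1 + y^4 + y^8), the product of all factors after the first has coefficients 0,0,0,1,0,2,0,3,1,3,1,3,1,3,1,2 for degrees 0…15.
[y^15] = 1·2 + 1·3 + 1·3 = 8.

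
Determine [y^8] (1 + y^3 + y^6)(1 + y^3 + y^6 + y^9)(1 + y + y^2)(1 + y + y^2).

(1 + y^3 + y^6) has coefficients 1,0,0,1,0,0,1 for degrees 0…6.
(1 + y^3 + y^6 + y^9) has coefficients 1,0,0,1,0,0,1,0,0 for degrees 0…8.
Multiplying by (1 + y + y^2) gives running coefficients 1,1,1,1,1,1,1,1,1 for degrees 0…8.
Finally multiplying by (1 + y + y^2), the product of all factors after the first has coefficients 1,2,3,3,3,3,3,3,3 for degrees 0…8.
[y^8] = 1·3 + 1·3 + 1·3 = 9.

9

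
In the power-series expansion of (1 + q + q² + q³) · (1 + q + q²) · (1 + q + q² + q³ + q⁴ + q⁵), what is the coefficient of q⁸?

(1 + q + q² + q³) has coefficients 1,1,1,1 for degrees 0…3.
(1 + q + q²) has coefficients 1,1,1,0,0,0,0,0,0 for degrees 0…8.
Finally multiplying by (1 + q + q² + q³ + q⁴ + q⁵), the product of all factors after the first has coefficients 1,2,3,3,3,3,2,1,0 for degrees 0…8.
[q⁸] = 1·0 + 1·1 + 1·2 + 1·3 = 6.

6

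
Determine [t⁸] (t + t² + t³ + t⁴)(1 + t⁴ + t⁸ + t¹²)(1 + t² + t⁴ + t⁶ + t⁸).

4

(t + t² + t³ + t⁴) has coefficients 0,1,1,1,1 for degrees 0…4.
(1 + t⁴ + t⁸ + t¹²) has coefficients 1,0,0,0,1,0,0,0,1 for degrees 0…8.
Finally multiplying by (1 + t² + t⁴ + t⁶ + t⁸), the product of all factors after the first has coefficients 1,0,1,0,2,0,2,0,3 for degrees 0…8.
[t⁸] = 1·0 + 1·2 + 1·0 + 1·2 = 4.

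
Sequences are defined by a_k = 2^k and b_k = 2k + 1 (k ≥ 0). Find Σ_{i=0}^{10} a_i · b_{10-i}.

This is [x^10] in the product of the two ordinary generating functions.
Σ = 1·21 + 2·19 + 4·17 + 8·15 + 16·13 + 32·11 + 64·9 + 128·7 + 256·5 + 512·3 + 1024·1 = 6119.

6119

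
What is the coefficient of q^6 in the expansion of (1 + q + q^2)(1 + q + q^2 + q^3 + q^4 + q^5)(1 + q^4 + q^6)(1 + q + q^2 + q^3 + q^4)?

21

(1 + q + q^2) has coefficients 1,1,1 for degrees 0…2.
(1 + q + q^2 + q^3 + q^4 + q^5) has coefficients 1,1,1,1,1,1,0 for degrees 0…6.
Multiplying by (1 + q^4 + q^6) gives running coefficients 1,1,1,1,2,2,2 for degrees 0…6.
Finally multiplying by (1 + q + q^2 + q^3 + q^4), the product of all factors after the first has coefficients 1,2,3,4,6,7,8 for degrees 0…6.
[q^6] = 1·8 + 1·7 + 1·6 = 21.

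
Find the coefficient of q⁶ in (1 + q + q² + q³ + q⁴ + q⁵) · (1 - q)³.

(1 + q + q² + q³ + q⁴ + q⁵) has coefficients 1,1,1,1,1,1 for degrees 0…5.
(1 - q)³ has coefficients 1,-3,3,-1,0,0,0 for degrees 0…6.
[q⁶] = 1·0 + 1·0 + 1·0 + 1·(-1) + 1·3 + 1·(-3) = -1.

-1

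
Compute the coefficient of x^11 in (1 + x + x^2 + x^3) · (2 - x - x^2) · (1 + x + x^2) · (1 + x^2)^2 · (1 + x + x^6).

-2

(1 + x + x^2 + x^3) has coefficients 1,1,1,1 for degrees 0…3.
(2 - x - x^2) has coefficients 2,-1,-1,0,0,0,0,0,0,0,0,0 for degrees 0…11.
Multiplying by (1 + x + x^2) gives running coefficients 2,1,0,-2,-1,0,0,0,0,0,0,0 for degrees 0…11.
Multiplying by (1 + x^2)^2 gives running coefficients 2,1,4,0,1,-3,-2,-2,-1,0,0,0 for degrees 0…11.
Finally multiplying by (1 + x + x^6), the product of all factors after the first has coefficients 2,3,5,4,1,-2,-3,-3,1,-1,1,-3 for degrees 0…11.
[x^11] = 1·(-3) + 1·1 + 1·(-1) + 1·1 = -2.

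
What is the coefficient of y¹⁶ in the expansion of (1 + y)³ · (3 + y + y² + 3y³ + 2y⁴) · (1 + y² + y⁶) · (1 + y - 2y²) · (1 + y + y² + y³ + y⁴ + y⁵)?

-43

(1 + y)³ has coefficients 1,3,3,1 for degrees 0…3.
(3 + y + y² + 3y³ + 2y⁴) has coefficients 3,1,1,3,2,0,0,0,0,0,0,0,0,0,0,0,0 for degrees 0…16.
Multiplying by (1 + y² + y⁶) gives running coefficients 3,1,4,4,3,3,5,1,1,3,2,0,0,0,0,0,0 for degrees 0…16.
Multiplying by (1 + y - 2y²) gives running coefficients 3,4,-1,6,-1,-2,2,0,-8,2,3,-4,-4,0,0,0,0 for degrees 0…16.
Finally multiplying by (1 + y + y² + y³ + y⁴ + y⁵), the product of all factors after the first has coefficients 3,7,6,12,11,9,8,4,-3,-7,-3,-5,-11,-11,-3,-5,-8 for degrees 0…16.
[y¹⁶] = 1·(-8) + 3·(-5) + 3·(-3) + 1·(-11) = -43.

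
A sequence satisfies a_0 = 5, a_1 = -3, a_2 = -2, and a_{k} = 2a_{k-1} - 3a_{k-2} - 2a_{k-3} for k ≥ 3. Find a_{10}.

-558

The ordinary generating function has denominator 1 - 2q + 3q^2 + 2q^3.
Iterating the recurrence: a_0,…,a_{10} = 5, -3, -2, -5, 2, 23, 50, 27, -142, -465, -558.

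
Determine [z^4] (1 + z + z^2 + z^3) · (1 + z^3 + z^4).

(1 + z + z^2 + z^3) has coefficients 1,1,1,1 for degrees 0…3.
(1 + z^3 + z^4) has coefficients 1,0,0,1,1 for degrees 0…4.
[z^4] = 1·1 + 1·1 + 1·0 + 1·0 = 2.

2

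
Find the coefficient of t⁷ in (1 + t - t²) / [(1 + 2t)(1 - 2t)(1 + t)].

Partial fractions give a closed form: a_n = (1/4)·(-2)^n + (5/12)·2^n + (1/3)·(-1)^n.
At n = 7: a_7 = 21.

21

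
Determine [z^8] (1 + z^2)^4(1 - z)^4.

(1 + z^2)^4 has coefficients 1,0,4,0,6,0,4,0,1 for degrees 0…8.
(1 - z)^4 has coefficients 1,-4,6,-4,1,0,0,0,0 for degrees 0…8.
[z^8] = 1·0 + 4·0 + 6·1 + 4·6 + 1·1 = 31.

31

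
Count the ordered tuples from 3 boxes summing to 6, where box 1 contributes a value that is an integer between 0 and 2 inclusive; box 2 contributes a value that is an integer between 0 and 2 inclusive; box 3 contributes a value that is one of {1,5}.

The generating function for the choices is (1 + q + q^2)·(1 + q + q^2)·(q + q^5); the count is [q^6].
(1 + q + q^2) has coefficients 1,1,1 for degrees 0…2.
(1 + q + q^2) has coefficients 1,1,1,0,0,0,0 for degrees 0…6.
Finally multiplying by (q + q^5), the product of all factors after the first has coefficients 0,1,1,1,0,1,1 for degrees 0…6.
[q^6] = 1·1 + 1·1 + 1·0 = 2.

2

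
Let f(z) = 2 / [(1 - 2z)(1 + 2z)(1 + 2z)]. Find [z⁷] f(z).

The denominator gives the recurrence a_n = −2a_(n−1) + 4a_(n−2) + 8a_(n−3) for n ≥ 3; the numerator fixes a_0 = 2, a_1 = -4, a_2 = 16.
Iterating: 2, -4, 16, -32, 96, -192, 512, -1024, so a_7 = -1024.

-1024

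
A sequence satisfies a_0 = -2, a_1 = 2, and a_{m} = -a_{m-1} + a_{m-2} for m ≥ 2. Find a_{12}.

The ordinary generating function has denominator 1 + z - z^2.
Iterating the recurrence: a_0,…,a_{12} = -2, 2, -4, 6, -10, 16, -26, 42, -68, 110, -178, 288, -466.

-466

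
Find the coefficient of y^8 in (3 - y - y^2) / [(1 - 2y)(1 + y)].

385

The denominator gives the recurrence a_n = a_(n−1) + 2a_(n−2) for n ≥ 3; the numerator fixes a_0 = 3, a_1 = 2, a_2 = 7.
Iterating: 3, 2, 7, 11, 25, 47, 97, 191, 385, so a_8 = 385.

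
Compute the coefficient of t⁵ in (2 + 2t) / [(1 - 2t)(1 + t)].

64

Partial fractions give a closed form: a_n = (2)·2^n.
At n = 5: a_5 = 64.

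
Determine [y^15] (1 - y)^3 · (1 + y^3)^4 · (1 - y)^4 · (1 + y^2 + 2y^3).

(1 - y)^3 has coefficients 1,-3,3,-1 for degrees 0…3.
(1 + y^3)^4 has coefficients 1,0,0,4,0,0,6,0,0,4,0,0,1,0,0,0 for degrees 0…15.
Multiplying by (1 - y)^4 gives running coefficients 1,-4,6,0,-15,24,-10,-20,36,-20,-10,24,-15,0,6,-4 for degrees 0…15.
Finally multiplying by (1 + y^2 + 2y^3), the product of all factors after the first has coefficients 1,-4,7,-2,-17,36,-25,-26,74,-60,-14,76,-65,4,39,-34 for degrees 0…15.
[y^15] = 1·(-34) − 3·39 + 3·4 − 1·(-65) = -74.

-74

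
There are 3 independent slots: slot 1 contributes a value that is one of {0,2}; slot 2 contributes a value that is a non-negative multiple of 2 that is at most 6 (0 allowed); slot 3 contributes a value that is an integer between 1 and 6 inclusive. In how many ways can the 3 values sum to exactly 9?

The generating function for the choices is (1 + y^2)·(1 + y^2 + y^4 + y^6)·(y + y^2 + y^3 + y^4 + y^5 + y^6); the count is [y^9].
(1 + y^2) has coefficients 1,0,1 for degrees 0…2.
(1 + y^2 + y^4 + y^6) has coefficients 1,0,1,0,1,0,1,0,0,0 for degrees 0…9.
Finally multiplying by (y + y^2 + y^3 + y^4 + y^5 + y^6), the product of all factors after the first has coefficients 0,1,1,2,2,3,3,3,3,2 for degrees 0…9.
[y^9] = 1·2 + 1·3 = 5.

5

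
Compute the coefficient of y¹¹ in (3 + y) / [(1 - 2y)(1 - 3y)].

1757134

Partial fractions give a closed form: a_n = (-7)·2^n + (10)·3^n.
At n = 11: a_11 = 1757134.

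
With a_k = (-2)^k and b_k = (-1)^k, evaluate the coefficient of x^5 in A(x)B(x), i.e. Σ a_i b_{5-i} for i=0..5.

This is [x^5] in the product of the two ordinary generating functions.
Σ = 1·(-1) − 2·1 + 4·(-1) − 8·1 + 16·(-1) − 32·1 = -63.

-63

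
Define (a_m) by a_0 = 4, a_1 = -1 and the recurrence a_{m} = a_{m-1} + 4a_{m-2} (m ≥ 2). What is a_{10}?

15711

The ordinary generating function has denominator 1 - z - 4z^2.
Iterating the recurrence: a_0,…,a_{10} = 4, -1, 15, 11, 71, 115, 399, 859, 2455, 5891, 15711.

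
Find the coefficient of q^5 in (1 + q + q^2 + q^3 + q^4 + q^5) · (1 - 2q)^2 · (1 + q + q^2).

3

(1 + q + q^2 + q^3 + q^4 + q^5) has coefficients 1,1,1,1,1,1 for degrees 0…5.
(1 - 2q)^2 has coefficients 1,-4,4,0,0,0 for degrees 0…5.
Finally multiplying by (1 + q + q^2), the product of all factors after the first has coefficients 1,-3,1,0,4,0 for degrees 0…5.
[q^5] = 1·0 + 1·4 + 1·0 + 1·1 + 1·(-3) + 1·1 = 3.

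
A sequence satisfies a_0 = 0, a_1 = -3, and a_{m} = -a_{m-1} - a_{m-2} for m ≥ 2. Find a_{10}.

-3

The ordinary generating function has denominator 1 + x + x^2.
Iterating the recurrence: a_0,…,a_{10} = 0, -3, 3, 0, -3, 3, 0, -3, 3, 0, -3.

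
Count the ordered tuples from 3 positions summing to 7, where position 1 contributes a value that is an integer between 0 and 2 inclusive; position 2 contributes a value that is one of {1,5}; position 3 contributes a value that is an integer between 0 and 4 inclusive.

4

The generating function for the choices is (1 + x + x²)·(x + x⁵)·(1 + x + x² + x³ + x⁴); the count is [x⁷].
(1 + x + x²) has coefficients 1,1,1 for degrees 0…2.
(x + x⁵) has coefficients 0,1,0,0,0,1,0,0 for degrees 0…7.
Finally multiplying by (1 + x + x² + x³ + x⁴), the product of all factors after the first has coefficients 0,1,1,1,1,2,1,1 for degrees 0…7.
[x⁷] = 1·1 + 1·1 + 1·2 = 4.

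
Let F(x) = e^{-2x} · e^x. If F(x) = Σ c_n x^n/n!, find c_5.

-1

The EGF product rule gives c_5 = Σ_{k_1+k_2=5} C(5; k_1,k_2) · ∏ g_i(k_i), where e^{-2x} gives (-2)^k; e^x gives (1)^k.
g_1(k) for k = 0…5: 1, -2, 4, -8, 16, -32.
g_2(k) for k = 0…5: 1, 1, 1, 1, 1, 1.
c_5 = Σ_k C(5,k)·g_1(k)·g_2(5−k) = 1·1·1 + 5·(-2)·1 + 10·4·1 + 10·(-8)·1 + 5·16·1 + 1·(-32)·1 = 1 − 10 + 40 − 80 + 80 − 32 = -1.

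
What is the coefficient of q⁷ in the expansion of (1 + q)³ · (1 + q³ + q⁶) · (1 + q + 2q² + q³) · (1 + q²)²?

(1 + q)³ has coefficients 1,3,3,1 for degrees 0…3.
(1 + q³ + q⁶) has coefficients 1,0,0,1,0,0,1,0 for degrees 0…7.
Multiplying by (1 + q + 2q² + q³) gives running coefficients 1,1,2,2,1,2,2,1 for degrees 0…7.
Finally multiplying by (1 + q²)², the product of all factors after the first has coefficients 1,1,4,4,6,7,6,7 for degrees 0…7.
[q⁷] = 1·7 + 3·6 + 3·7 + 1·6 = 52.

52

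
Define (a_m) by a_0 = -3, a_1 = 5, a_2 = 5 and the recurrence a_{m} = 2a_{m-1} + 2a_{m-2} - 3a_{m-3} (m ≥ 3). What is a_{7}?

The ordinary generating function has denominator 1 - 2x - 2x^2 + 3x^3.
Iterating the recurrence: a_0,…,a_{7} = -3, 5, 5, 29, 53, 149, 317, 773.

773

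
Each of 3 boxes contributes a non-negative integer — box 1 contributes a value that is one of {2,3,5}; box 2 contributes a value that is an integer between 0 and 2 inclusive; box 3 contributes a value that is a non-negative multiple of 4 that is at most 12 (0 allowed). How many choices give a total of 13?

The generating function for the choices is (q^2 + q^3 + q^5)·(1 + q + q^2)·(1 + q^4 + q^8 + q^12); the count is [q^13].
(q^2 + q^3 + q^5) has coefficients 0,0,1,1,0,1 for degrees 0…5.
(1 + q + q^2) has coefficients 1,1,1,0,0,0,0,0,0,0,0,0,0,0 for degrees 0…13.
Finally multiplying by (1 + q^4 + q^8 + q^12), the product of all factors after the first has coefficients 1,1,1,0,1,1,1,0,1,1,1,0,1,1 for degrees 0…13.
[q^13] = 1·0 + 1·1 + 1·1 = 2.

2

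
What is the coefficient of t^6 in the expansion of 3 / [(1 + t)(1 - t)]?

Partial fractions give a closed form: a_n = (3/2)·(-1)^n + (3/2)·1^n.
At n = 6: a_6 = 3.

3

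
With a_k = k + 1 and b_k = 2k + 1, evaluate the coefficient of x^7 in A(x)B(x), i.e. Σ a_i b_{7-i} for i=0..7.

204

The convolution is the x^7 coefficient of A(x)B(x).
Σ = 1·15 + 2·13 + 3·11 + 4·9 + 5·7 + 6·5 + 7·3 + 8·1 = 204.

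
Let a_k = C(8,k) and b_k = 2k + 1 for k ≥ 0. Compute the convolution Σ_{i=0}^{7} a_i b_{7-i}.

Write out a_i and b_{7-i} for i = 0,…,7 and sum the products.
Σ = 1·15 + 8·13 + 28·11 + 56·9 + 70·7 + 56·5 + 28·3 + 8·1 = 1793.

1793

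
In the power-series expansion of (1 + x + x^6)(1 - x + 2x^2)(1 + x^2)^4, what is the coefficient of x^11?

(1 + x + x^6) has coefficients 1,1,0,0,0,0,1 for degrees 0…6.
(1 - x + 2x^2) has coefficients 1,-1,2,0,0,0,0,0,0,0,0,0 for degrees 0…11.
Finally multiplying by (1 + x^2)^4, the product of all factors after the first has coefficients 1,-1,6,-4,14,-6,16,-4,9,-1,2,0 for degrees 0…11.
[x^11] = 1·0 + 1·2 + 1·(-6) = -4.

-4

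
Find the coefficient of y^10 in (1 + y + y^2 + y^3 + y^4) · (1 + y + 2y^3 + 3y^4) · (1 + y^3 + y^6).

12

(1 + y + y^2 + y^3 + y^4) has coefficients 1,1,1,1,1 for degrees 0…4.
(1 + y + 2y^3 + 3y^4) has coefficients 1,1,0,2,3,0,0,0,0,0,0 for degrees 0…10.
Finally multiplying by (1 + y^3 + y^6), the product of all factors after the first has coefficients 1,1,0,3,4,0,3,4,0,2,3 for degrees 0…10.
[y^10] = 1·3 + 1·2 + 1·0 + 1·4 + 1·3 = 12.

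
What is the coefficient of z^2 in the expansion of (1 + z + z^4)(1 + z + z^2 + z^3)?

(1 + z + z^4) has coefficients 1,1,0 for degrees 0…2.
(1 + z + z^2 + z^3) has coefficients 1,1,1 for degrees 0…2.
[z^2] = 1·1 + 1·1 = 2.

2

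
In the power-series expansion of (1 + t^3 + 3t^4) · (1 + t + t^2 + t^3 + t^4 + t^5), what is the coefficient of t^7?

(1 + t^3 + 3t^4) has coefficients 1,0,0,1,3 for degrees 0…4.
(1 + t + t^2 + t^3 + t^4 + t^5) has coefficients 1,1,1,1,1,1,0,0 for degrees 0…7.
[t^7] = 1·0 + 1·1 + 3·1 = 4.

4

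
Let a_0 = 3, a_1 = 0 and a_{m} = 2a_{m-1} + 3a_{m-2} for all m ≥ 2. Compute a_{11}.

132858

The ordinary generating function has denominator 1 - 2z - 3z^2.
Iterating the recurrence: a_0,…,a_{11} = 3, 0, 9, 18, 63, 180, 549, 1638, 4923, 14760, 44289, 132858.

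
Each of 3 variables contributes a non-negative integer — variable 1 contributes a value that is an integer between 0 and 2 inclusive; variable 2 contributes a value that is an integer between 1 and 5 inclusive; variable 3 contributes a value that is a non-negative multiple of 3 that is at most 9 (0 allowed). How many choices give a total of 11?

5

The generating function for the choices is (1 + q + q^2)·(q + q^2 + q^3 + q^4 + q^5)·(1 + q^3 + q^6 + q^9); the count is [q^11].
(1 + q + q^2) has coefficients 1,1,1 for degrees 0…2.
(q + q^2 + q^3 + q^4 + q^5) has coefficients 0,1,1,1,1,1,0,0,0,0,0,0 for degrees 0…11.
Finally multiplying by (1 + q^3 + q^6 + q^9), the product of all factors after the first has coefficients 0,1,1,1,2,2,1,2,2,1,2,2 for degrees 0…11.
[q^11] = 1·2 + 1·2 + 1·1 = 5.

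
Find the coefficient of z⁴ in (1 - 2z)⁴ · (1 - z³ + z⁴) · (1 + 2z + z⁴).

(1 - 2z)⁴ has coefficients 1,-8,24,-32,16 for degrees 0…4.
(1 - z³ + z⁴) has coefficients 1,0,0,-1,1 for degrees 0…4.
Finally multiplying by (1 + 2z + z⁴), the product of all factors after the first has coefficients 1,2,0,-1,0 for degrees 0…4.
[z⁴] = 1·0 − 8·(-1) + 24·0 − 32·2 + 16·1 = -40.

-40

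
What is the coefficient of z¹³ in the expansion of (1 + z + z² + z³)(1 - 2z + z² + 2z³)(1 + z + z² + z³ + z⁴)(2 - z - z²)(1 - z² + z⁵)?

(1 + z + z² + z³) has coefficients 1,1,1,1 for degrees 0…3.
(1 - 2z + z² + 2z³) has coefficients 1,-2,1,2,0,0,0,0,0,0,0,0,0,0 for degrees 0…13.
Multiplying by (1 + z + z² + z³ + z⁴) gives running coefficients 1,-1,0,2,2,1,3,2,0,0,0,0,0,0 for degrees 0…13.
Multiplying by (2 - z - z²) gives running coefficients 2,-3,0,5,2,-2,3,0,-5,-2,0,0,0,0 for degrees 0…13.
Finally multiplying by (1 - z² + z⁵), the product of all factors after the first has coefficients 2,-3,-2,8,2,-5,-2,2,-3,0,3,5,0,-5 for degrees 0…13.
[z¹³] = 1·(-5) + 1·0 + 1·5 + 1·3 = 3.

3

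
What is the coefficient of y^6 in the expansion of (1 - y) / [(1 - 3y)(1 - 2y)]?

Partial fractions give a closed form: a_n = (2)·3^n + (-1)·2^n.
At n = 6: a_6 = 1394.

1394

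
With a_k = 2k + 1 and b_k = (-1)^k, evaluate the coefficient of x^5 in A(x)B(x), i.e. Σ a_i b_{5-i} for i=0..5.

6

The convolution is the t^5 coefficient of A(t)B(t).
Σ = 1·(-1) + 3·1 + 5·(-1) + 7·1 + 9·(-1) + 11·1 = 6.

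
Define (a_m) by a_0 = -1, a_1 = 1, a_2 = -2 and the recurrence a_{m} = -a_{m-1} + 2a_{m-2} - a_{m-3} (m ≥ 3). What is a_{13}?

The ordinary generating function has denominator 1 + z - 2z^2 + z^3.
Iterating the recurrence: a_0,…,a_{13} = -1, 1, -2, 5, -10, 22, -47, 101, -217, 466, -1001, 2150, -4618, 9919.

9919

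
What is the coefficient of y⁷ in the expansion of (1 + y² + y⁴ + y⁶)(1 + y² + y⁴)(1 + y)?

(1 + y² + y⁴ + y⁶) has coefficients 1,0,1,0,1,0,1 for degrees 0…6.
(1 + y² + y⁴) has coefficients 1,0,1,0,1,0,0,0 for degrees 0…7.
Finally multiplying by (1 + y), the product of all factors after the first has coefficients 1,1,1,1,1,1,0,0 for degrees 0…7.
[y⁷] = 1·0 + 1·1 + 1·1 + 1·1 = 3.

3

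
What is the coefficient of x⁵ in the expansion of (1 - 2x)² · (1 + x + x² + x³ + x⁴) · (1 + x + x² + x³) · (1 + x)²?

3

(1 - 2x)² has coefficients 1,-4,4 for degrees 0…2.
(1 + x + x² + x³ + x⁴) has coefficients 1,1,1,1,1,0 for degrees 0…5.
Multiplying by (1 + x + x² + x³) gives running coefficients 1,2,3,4,4,3 for degrees 0…5.
Finally multiplying by (1 + x)², the product of all factors after the first has coefficients 1,4,8,12,15,15 for degrees 0…5.
[x⁵] = 1·15 − 4·15 + 4·12 = 3.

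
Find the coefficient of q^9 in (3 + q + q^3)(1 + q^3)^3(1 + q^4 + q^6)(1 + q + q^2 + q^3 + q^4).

(3 + q + q^3) has coefficients 3,1,0,1 for degrees 0…3.
(1 + q^3)^3 has coefficients 1,0,0,3,0,0,3,0,0,1 for degrees 0…9.
Multiplying by (1 + q^4 + q^6) gives running coefficients 1,0,0,3,1,0,4,3,0,4 for degrees 0…9.
Finally multiplying by (1 + q + q^2 + q^3 + q^4), the product of all factors after the first has coefficients 1,1,1,4,5,4,8,11,8,11 for degrees 0…9.
[q^9] = 3·11 + 1·8 + 1·8 = 49.

49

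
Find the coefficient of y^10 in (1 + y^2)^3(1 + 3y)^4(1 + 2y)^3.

6981

(1 + y^2)^3 has coefficients 1,0,3,0,3,0,1 for degrees 0…6.
(1 + 3y)^4 has coefficients 1,12,54,108,81,0,0,0,0,0,0 for degrees 0…10.
Finally multiplying by (1 + 2y)^3, the product of all factors after the first has coefficients 1,18,138,584,1473,2214,1836,648,0,0,0 for degrees 0…10.
[y^10] = 1·0 + 3·0 + 3·1836 + 1·1473 = 6981.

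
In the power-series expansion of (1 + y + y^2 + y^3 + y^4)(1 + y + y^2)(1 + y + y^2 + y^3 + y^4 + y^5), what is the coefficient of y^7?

12

(1 + y + y^2 + y^3 + y^4) has coefficients 1,1,1,1,1 for degrees 0…4.
(1 + y + y^2) has coefficients 1,1,1,0,0,0,0,0 for degrees 0…7.
Finally multiplying by (1 + y + y^2 + y^3 + y^4 + y^5), the product of all factors after the first has coefficients 1,2,3,3,3,3,2,1 for degrees 0…7.
[y^7] = 1·1 + 1·2 + 1·3 + 1·3 + 1·3 = 12.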